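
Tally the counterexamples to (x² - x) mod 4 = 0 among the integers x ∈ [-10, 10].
Counterexamples in [-10, 10]: {-10, -9, -6, -5, -2, -1, 2, 3, 6, 7, 10}.

Counting them gives 11 values.

Answer: 11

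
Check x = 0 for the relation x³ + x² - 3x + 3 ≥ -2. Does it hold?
x = 0: LHS = 0³ + 0² - 3·0 + 3 = 3; 3 ≥ -2 — holds

The relation is satisfied at x = 0.

Answer: Yes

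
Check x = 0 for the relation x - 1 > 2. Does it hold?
x = 0: LHS = 0 - 1 = -1; -1 > 2 — FAILS

The relation fails at x = 0, so x = 0 is a counterexample.

Answer: No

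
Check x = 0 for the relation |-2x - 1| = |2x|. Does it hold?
x = 0: LHS = |-2·0 - 1| = |-1| = 1, RHS = |2·0| = |0| = 0; 1 = 0 — FAILS

The relation fails at x = 0, so x = 0 is a counterexample.

Answer: No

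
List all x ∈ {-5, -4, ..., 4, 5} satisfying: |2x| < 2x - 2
Over all integers in [-5, 5], LHS − RHS is smallest at x = 0, where it equals 2:
x = 0: LHS = |2·0| = |0| = 0, RHS = 2·0 - 2 = -2; 0 < -2 — FAILS
At the ends of the range:
x = -5: LHS = |2·(-5)| = |-10| = 10, RHS = 2·(-5) - 2 = -12; 10 < -12 — FAILS
x = 5: LHS = |2·5| = |10| = 10, RHS = 2·5 - 2 = 8; 10 < 8 — FAILS
Hence LHS − RHS is never negative, i.e. LHS ≥ RHS throughout, so the claimed relation (<) fails for every integer in [-5, 5].

Answer: None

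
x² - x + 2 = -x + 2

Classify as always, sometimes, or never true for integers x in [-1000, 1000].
Holds at x = 0: LHS = 0² - 0 + 2 = 2, RHS = -0 + 2 = 2; 2 = 2 — holds
Fails at x = 1: LHS = 1² - 1 + 2 = 2, RHS = -1 + 2 = 1; 2 = 1 — FAILS
It is satisfied by some integers in the range but not all.

Answer: Sometimes true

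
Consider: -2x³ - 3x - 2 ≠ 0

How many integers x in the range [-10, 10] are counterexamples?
Track d = LHS − RHS over the integers in [-10, 10]. Equality would need d = 0, but d changes sign only between consecutive integers, jumping over 0:
x = -1: LHS = -2·(-1)³ - 3·(-1) - 2 = 3; 3 ≠ 0 — holds  (d = 3)
x = 0: LHS = -2·0³ - 3·0 - 2 = -2; -2 ≠ 0 — holds  (d = -2)
Away from these crossings d keeps a constant sign, and checking every integer in [-10, 10] confirms d ≠ 0 throughout. Hence the two sides are never equal, so the relation holds for every integer in [-10, 10].

No counterexample appears in that range.

Answer: 0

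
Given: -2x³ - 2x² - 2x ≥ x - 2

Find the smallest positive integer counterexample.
Testing positive integers:
x = 1: LHS = -2·1³ - 2·1² - 2·1 = -6, RHS = 1 - 2 = -1; -6 ≥ -1 — FAILS  ← smallest positive counterexample

Answer: x = 1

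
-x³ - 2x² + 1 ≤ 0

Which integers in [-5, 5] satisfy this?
Holds for: {-1, 1, 2, 3, 4, 5}
Fails for: {-5, -4, -3, -2, 0}

Answer: {-1, 1, 2, 3, 4, 5}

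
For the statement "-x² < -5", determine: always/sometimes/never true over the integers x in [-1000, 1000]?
Holds at x = 3: LHS = -3² = -9; -9 < -5 — holds
Fails at x = 0: LHS = -0² = 0; 0 < -5 — FAILS
It is satisfied by some integers in the range but not all.

Answer: Sometimes true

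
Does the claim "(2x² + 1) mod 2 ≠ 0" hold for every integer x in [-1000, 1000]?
For a polynomial with integer coefficients, its value mod 2 depends only on x mod 2, so it suffices to check one representative of each residue class, x = 0, 1:
x = 0: LHS = (2·0² + 1) mod 2 = 1 mod 2 = 1; 1 ≠ 0 — holds
x = 1: LHS = (2·1² + 1) mod 2 = 3 mod 2 = 1; 1 ≠ 0 — holds
The relation holds in every residue class, so the relation holds for every integer in [-1000, 1000].

No counterexample exists.

Answer: True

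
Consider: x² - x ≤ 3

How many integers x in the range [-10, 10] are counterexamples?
Counterexamples in [-10, 10]: {-10, -9, -8, -7, -6, -5, -4, -3, -2, 3, 4, 5, 6, 7, 8, 9, 10}.

Counting them gives 17 values.

Answer: 17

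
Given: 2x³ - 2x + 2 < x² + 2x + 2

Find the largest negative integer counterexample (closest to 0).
Testing negative integers from -1 downward:
x = -1: LHS = 2·(-1)³ - 2·(-1) + 2 = 2, RHS = (-1)² + 2·(-1) + 2 = 1; 2 < 1 — FAILS  ← closest negative counterexample to 0

Answer: x = -1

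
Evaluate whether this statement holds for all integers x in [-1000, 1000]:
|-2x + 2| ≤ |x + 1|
The claim fails at x = 0:
x = 0: LHS = |-2·0 + 2| = |2| = 2, RHS = |0 + 1| = |1| = 1; 2 ≤ 1 — FAILS

Because a single integer refutes it, the statement is false.

Answer: False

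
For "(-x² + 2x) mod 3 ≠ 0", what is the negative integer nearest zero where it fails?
Testing negative integers from -1 downward:
x = -1: LHS = (-(-1)² + 2·(-1)) mod 3 = (-3) mod 3 = 0; 0 ≠ 0 — FAILS  ← closest negative counterexample to 0

Answer: x = -1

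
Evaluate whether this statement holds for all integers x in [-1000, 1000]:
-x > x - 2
The claim fails at x = 1:
x = 1: RHS = 1 - 2 = -1; -1 > -1 — FAILS

Because a single integer refutes it, the statement is false.

Answer: False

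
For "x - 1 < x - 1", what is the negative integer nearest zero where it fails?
Testing negative integers from -1 downward:
x = -1: LHS = (-1) - 1 = -2, RHS = (-1) - 1 = -2; -2 < -2 — FAILS  ← closest negative counterexample to 0

Answer: x = -1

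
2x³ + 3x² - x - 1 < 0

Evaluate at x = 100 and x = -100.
x = 100: LHS = 2·100³ + 3·100² - 100 - 1 = 2029899; 2029899 < 0 — FAILS
x = -100: LHS = 2·(-100)³ + 3·(-100)² - (-100) - 1 = -1969901; -1969901 < 0 — holds

Answer: Partially: fails for x = 100, holds for x = -100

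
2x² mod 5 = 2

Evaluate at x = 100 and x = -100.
x = 100: LHS = (2·100²) mod 5 = 20000 mod 5 = 0; 0 = 2 — FAILS
x = -100: LHS = (2·(-100)²) mod 5 = 20000 mod 5 = 0; 0 = 2 — FAILS

Answer: No, fails for both x = 100 and x = -100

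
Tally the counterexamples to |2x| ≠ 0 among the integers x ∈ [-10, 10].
Counterexamples in [-10, 10]: {0}.

Counting them gives 1 values.

Answer: 1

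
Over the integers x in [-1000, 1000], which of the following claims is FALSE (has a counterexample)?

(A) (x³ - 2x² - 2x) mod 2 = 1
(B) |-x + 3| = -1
(A) x = 0: LHS = (0³ - 2·0² - 2·0) mod 2 = 0 mod 2 = 0; 0 = 1 — FAILS
(B) x = 0: LHS = |-0 + 3| = |3| = 3; 3 = -1 — FAILS

Answer: Both A and B are false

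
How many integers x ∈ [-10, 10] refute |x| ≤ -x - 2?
Counterexamples in [-10, 10]: {-10, -9, -8, -7, -6, -5, -4, -3, -2, -1, 0, 1, 2, 3, 4, 5, 6, 7, 8, 9, 10}.

Counting them gives 21 values.

Answer: 21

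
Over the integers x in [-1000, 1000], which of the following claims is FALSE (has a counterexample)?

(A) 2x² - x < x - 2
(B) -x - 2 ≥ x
(A) x = 0: LHS = 2·0² - 0 = 0, RHS = 0 - 2 = -2; 0 < -2 — FAILS
(B) x = 0: LHS = -0 - 2 = -2; -2 ≥ 0 — FAILS

Answer: Both A and B are false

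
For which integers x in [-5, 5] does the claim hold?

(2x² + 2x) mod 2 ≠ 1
For a polynomial with integer coefficients, its value mod 2 depends only on x mod 2, so it suffices to check one representative of each residue class, x = 0, 1:
x = 0: LHS = (2·0² + 2·0) mod 2 = 0 mod 2 = 0; 0 ≠ 1 — holds
x = 1: LHS = (2·1² + 2·1) mod 2 = 4 mod 2 = 0; 0 ≠ 1 — holds
The relation holds in every residue class, so the relation holds for every integer in [-5, 5].

Answer: All integers in [-5, 5]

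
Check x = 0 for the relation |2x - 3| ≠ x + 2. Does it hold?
x = 0: LHS = |2·0 - 3| = |-3| = 3, RHS = 0 + 2 = 2; 3 ≠ 2 — holds

The relation is satisfied at x = 0.

Answer: Yes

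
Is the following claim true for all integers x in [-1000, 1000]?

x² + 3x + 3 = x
The claim fails at x = 0:
x = 0: LHS = 0² + 3·0 + 3 = 3; 3 = 0 — FAILS

Because a single integer refutes it, the statement is false.

Answer: False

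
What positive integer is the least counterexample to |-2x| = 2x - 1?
Testing positive integers:
x = 1: LHS = |-2·1| = |-2| = 2, RHS = 2·1 - 1 = 1; 2 = 1 — FAILS  ← smallest positive counterexample

Answer: x = 1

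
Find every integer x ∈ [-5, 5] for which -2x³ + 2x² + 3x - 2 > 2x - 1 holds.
Holds for: {-5, -4, -3, -2, -1}
Fails for: {0, 1, 2, 3, 4, 5}

Answer: {-5, -4, -3, -2, -1}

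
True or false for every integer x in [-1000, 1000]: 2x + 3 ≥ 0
The claim fails at x = -2:
x = -2: LHS = 2·(-2) + 3 = -1; -1 ≥ 0 — FAILS

Because a single integer refutes it, the statement is false.

Answer: False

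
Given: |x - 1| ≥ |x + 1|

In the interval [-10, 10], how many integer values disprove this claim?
Counterexamples in [-10, 10]: {1, 2, 3, 4, 5, 6, 7, 8, 9, 10}.

Counting them gives 10 values.

Answer: 10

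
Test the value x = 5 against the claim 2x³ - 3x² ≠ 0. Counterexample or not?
Substitute x = 5 into the relation:
x = 5: LHS = 2·5³ - 3·5² = 175; 175 ≠ 0 — holds

The claim holds here, so x = 5 is not a counterexample. (A counterexample exists elsewhere, e.g. x = 0.)

Answer: No, x = 5 is not a counterexample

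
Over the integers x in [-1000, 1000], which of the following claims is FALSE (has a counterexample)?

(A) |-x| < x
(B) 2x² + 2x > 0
(A) x = 0: LHS = |-0| = |0| = 0; 0 < 0 — FAILS
(B) x = 0: LHS = 2·0² + 2·0 = 0; 0 > 0 — FAILS

Answer: Both A and B are false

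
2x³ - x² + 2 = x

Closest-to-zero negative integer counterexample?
Testing negative integers from -1 downward:
x = -1: LHS = 2·(-1)³ - (-1)² + 2 = -1; -1 = -1 — holds
x = -2: LHS = 2·(-2)³ - (-2)² + 2 = -18; -18 = -2 — FAILS  ← closest negative counterexample to 0

Answer: x = -2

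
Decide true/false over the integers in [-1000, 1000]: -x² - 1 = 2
The claim fails at x = 0:
x = 0: LHS = -0² - 1 = -1; -1 = 2 — FAILS

Because a single integer refutes it, the statement is false.

Answer: False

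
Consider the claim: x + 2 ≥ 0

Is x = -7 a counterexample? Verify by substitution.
Substitute x = -7 into the relation:
x = -7: LHS = (-7) + 2 = -5; -5 ≥ 0 — FAILS

Since the claim fails at x = -7, this value is a counterexample.

Answer: Yes, x = -7 is a counterexample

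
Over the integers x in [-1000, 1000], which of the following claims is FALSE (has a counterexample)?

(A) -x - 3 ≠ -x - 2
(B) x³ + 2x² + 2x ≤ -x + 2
(A) Over all integers in [-1000, 1000], LHS − RHS is always negative; it is closest to 0 at x = 0, where it equals -1:
x = 0: LHS = -0 - 3 = -3, RHS = -0 - 2 = -2; -3 ≠ -2 — holds
At the ends of the range:
x = -1000: LHS = -(-1000) - 3 = 997, RHS = -(-1000) - 2 = 998; 997 ≠ 998 — holds
x = 1000: LHS = -1000 - 3 = -1003, RHS = -1000 - 2 = -1002; -1003 ≠ -1002 — holds
Hence LHS − RHS is never 0, i.e. the two sides are never equal, so the relation holds for every integer in [-1000, 1000].

(B) x = 1: LHS = 1³ + 2·1² + 2·1 = 5, RHS = -1 + 2 = 1; 5 ≤ 1 — FAILS

Only (B) has a counterexample.

Answer: B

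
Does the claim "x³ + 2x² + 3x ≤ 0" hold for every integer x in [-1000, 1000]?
The claim fails at x = 1:
x = 1: LHS = 1³ + 2·1² + 3·1 = 6; 6 ≤ 0 — FAILS

Because a single integer refutes it, the statement is false.

Answer: False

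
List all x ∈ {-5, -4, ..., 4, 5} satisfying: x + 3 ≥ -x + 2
Holds for: {0, 1, 2, 3, 4, 5}
Fails for: {-5, -4, -3, -2, -1}

Answer: {0, 1, 2, 3, 4, 5}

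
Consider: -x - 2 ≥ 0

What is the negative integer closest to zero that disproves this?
Testing negative integers from -1 downward:
x = -1: LHS = -(-1) - 2 = -1; -1 ≥ 0 — FAILS  ← closest negative counterexample to 0

Answer: x = -1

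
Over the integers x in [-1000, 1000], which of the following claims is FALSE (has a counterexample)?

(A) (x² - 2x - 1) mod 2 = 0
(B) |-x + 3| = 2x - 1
(A) x = 0: LHS = (0² - 2·0 - 1) mod 2 = (-1) mod 2 = 1; 1 = 0 — FAILS
(B) x = 0: LHS = |-0 + 3| = |3| = 3, RHS = 2·0 - 1 = -1; 3 = -1 — FAILS

Answer: Both A and B are false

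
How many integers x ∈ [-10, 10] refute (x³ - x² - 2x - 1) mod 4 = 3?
Counterexamples in [-10, 10]: {-7, -3, 1, 5, 9}.

Counting them gives 5 values.

Answer: 5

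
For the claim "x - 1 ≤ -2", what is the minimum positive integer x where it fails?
Testing positive integers:
x = 1: LHS = 1 - 1 = 0; 0 ≤ -2 — FAILS  ← smallest positive counterexample

Answer: x = 1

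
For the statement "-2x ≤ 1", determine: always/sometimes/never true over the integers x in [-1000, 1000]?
Holds at x = 0: LHS = -2·0 = 0; 0 ≤ 1 — holds
Fails at x = -1: LHS = -2·(-1) = 2; 2 ≤ 1 — FAILS
It is satisfied by some integers in the range but not all.

Answer: Sometimes true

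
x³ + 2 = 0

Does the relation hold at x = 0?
x = 0: LHS = 0³ + 2 = 2; 2 = 0 — FAILS

The relation fails at x = 0, so x = 0 is a counterexample.

Answer: No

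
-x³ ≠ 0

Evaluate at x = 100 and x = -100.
x = 100: LHS = -100³ = -1000000; -1000000 ≠ 0 — holds
x = -100: LHS = -(-100)³ = 1000000; 1000000 ≠ 0 — holds

Answer: Yes, holds for both x = 100 and x = -100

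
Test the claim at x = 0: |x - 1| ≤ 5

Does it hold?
x = 0: LHS = |0 - 1| = |-1| = 1; 1 ≤ 5 — holds

The relation is satisfied at x = 0.

Answer: Yes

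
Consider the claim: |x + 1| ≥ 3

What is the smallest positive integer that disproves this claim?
Testing positive integers:
x = 1: LHS = |1 + 1| = |2| = 2; 2 ≥ 3 — FAILS  ← smallest positive counterexample

Answer: x = 1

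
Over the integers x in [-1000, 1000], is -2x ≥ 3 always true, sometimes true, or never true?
Holds at x = -2: LHS = -2·(-2) = 4; 4 ≥ 3 — holds
Fails at x = 0: LHS = -2·0 = 0; 0 ≥ 3 — FAILS
It is satisfied by some integers in the range but not all.

Answer: Sometimes true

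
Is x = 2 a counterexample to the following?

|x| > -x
Substitute x = 2 into the relation:
x = 2: LHS = |2| = 2; 2 > -2 — holds

The claim holds here, so x = 2 is not a counterexample. (A counterexample exists elsewhere, e.g. x = 0.)

Answer: No, x = 2 is not a counterexample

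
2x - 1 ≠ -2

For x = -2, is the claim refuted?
Substitute x = -2 into the relation:
x = -2: LHS = 2·(-2) - 1 = -5; -5 ≠ -2 — holds

The relation holds at x = -2, so it is not a counterexample.

Answer: No, x = -2 is not a counterexample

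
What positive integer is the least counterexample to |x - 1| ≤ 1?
Testing positive integers:
x = 1: LHS = |1 - 1| = |0| = 0; 0 ≤ 1 — holds
x = 2: LHS = |2 - 1| = |1| = 1; 1 ≤ 1 — holds
x = 3: LHS = |3 - 1| = |2| = 2; 2 ≤ 1 — FAILS  ← smallest positive counterexample

Answer: x = 3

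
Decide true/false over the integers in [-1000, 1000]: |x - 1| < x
The claim fails at x = 0:
x = 0: LHS = |0 - 1| = |-1| = 1; 1 < 0 — FAILS

Because a single integer refutes it, the statement is false.

Answer: False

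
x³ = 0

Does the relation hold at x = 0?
x = 0: LHS = 0³ = 0; 0 = 0 — holds

The relation is satisfied at x = 0.

Answer: Yes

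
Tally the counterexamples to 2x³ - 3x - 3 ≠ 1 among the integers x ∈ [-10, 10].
Track d = LHS − RHS over the integers in [-10, 10]. Equality would need d = 0, but d changes sign only between consecutive integers, jumping over 0:
x = 1: LHS = 2·1³ - 3·1 - 3 = -4; -4 ≠ 1 — holds  (d = -5)
x = 2: LHS = 2·2³ - 3·2 - 3 = 7; 7 ≠ 1 — holds  (d = 6)
Away from these crossings d keeps a constant sign, and checking every integer in [-10, 10] confirms d ≠ 0 throughout. Hence the two sides are never equal, so the relation holds for every integer in [-10, 10].

No counterexample appears in that range.

Answer: 0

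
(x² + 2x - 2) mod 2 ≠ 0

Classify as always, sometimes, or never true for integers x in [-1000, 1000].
Holds at x = 1: LHS = (1² + 2·1 - 2) mod 2 = 1 mod 2 = 1; 1 ≠ 0 — holds
Fails at x = 0: LHS = (0² + 2·0 - 2) mod 2 = (-2) mod 2 = 0; 0 ≠ 0 — FAILS
It is satisfied by some integers in the range but not all.

Answer: Sometimes true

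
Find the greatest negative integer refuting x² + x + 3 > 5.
Testing negative integers from -1 downward:
x = -1: LHS = (-1)² + (-1) + 3 = 3; 3 > 5 — FAILS  ← closest negative counterexample to 0

Answer: x = -1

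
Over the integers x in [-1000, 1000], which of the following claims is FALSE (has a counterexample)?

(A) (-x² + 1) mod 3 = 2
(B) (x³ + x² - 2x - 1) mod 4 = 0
(A) x = 0: LHS = (-0² + 1) mod 3 = 1 mod 3 = 1; 1 = 2 — FAILS
(B) x = 0: LHS = (0³ + 0² - 2·0 - 1) mod 4 = (-1) mod 4 = 3; 3 = 0 — FAILS

Answer: Both A and B are false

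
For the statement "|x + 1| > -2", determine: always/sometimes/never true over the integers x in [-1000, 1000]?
An absolute value is never negative, so the left side is ≥ 0 for every x, while the right side is -2. Tightest case in [-1000, 1000] is x = -1:
x = -1: LHS = |(-1) + 1| = |0| = 0; 0 > -2 — holds
Hence LHS − RHS is never zero or negative, i.e. LHS > RHS throughout, so the relation holds for every integer in [-1000, 1000].

No counterexample exists.

Answer: Always true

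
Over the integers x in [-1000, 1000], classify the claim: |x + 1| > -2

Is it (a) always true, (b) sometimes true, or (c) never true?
An absolute value is never negative, so the left side is ≥ 0 for every x, while the right side is -2. Tightest case in [-1000, 1000] is x = -1:
x = -1: LHS = |(-1) + 1| = |0| = 0; 0 > -2 — holds
Hence LHS − RHS is never zero or negative, i.e. LHS > RHS throughout, so the relation holds for every integer in [-1000, 1000].

No counterexample exists.

Answer: Always true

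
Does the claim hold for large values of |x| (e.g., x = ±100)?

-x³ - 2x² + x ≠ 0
x = 100: LHS = -100³ - 2·100² + 100 = -1019900; -1019900 ≠ 0 — holds
x = -100: LHS = -(-100)³ - 2·(-100)² + (-100) = 979900; 979900 ≠ 0 — holds

Answer: Yes, holds for both x = 100 and x = -100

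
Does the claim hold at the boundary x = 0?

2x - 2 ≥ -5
x = 0: LHS = 2·0 - 2 = -2; -2 ≥ -5 — holds

The relation is satisfied at x = 0.

Answer: Yes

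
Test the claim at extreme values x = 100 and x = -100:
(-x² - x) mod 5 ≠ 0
x = 100: LHS = (-100² - 100) mod 5 = (-10100) mod 5 = 0; 0 ≠ 0 — FAILS
x = -100: LHS = (-(-100)² - (-100)) mod 5 = (-9900) mod 5 = 0; 0 ≠ 0 — FAILS

Answer: No, fails for both x = 100 and x = -100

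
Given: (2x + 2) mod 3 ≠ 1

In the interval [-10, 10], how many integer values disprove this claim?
Counterexamples in [-10, 10]: {-8, -5, -2, 1, 4, 7, 10}.

Counting them gives 7 values.

Answer: 7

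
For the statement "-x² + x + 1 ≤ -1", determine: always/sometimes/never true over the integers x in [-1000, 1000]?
Holds at x = -1: LHS = -(-1)² + (-1) + 1 = -1; -1 ≤ -1 — holds
Fails at x = 0: LHS = -0² + 0 + 1 = 1; 1 ≤ -1 — FAILS
It is satisfied by some integers in the range but not all.

Answer: Sometimes true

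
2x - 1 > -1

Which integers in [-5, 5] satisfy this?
Holds for: {1, 2, 3, 4, 5}
Fails for: {-5, -4, -3, -2, -1, 0}

Answer: {1, 2, 3, 4, 5}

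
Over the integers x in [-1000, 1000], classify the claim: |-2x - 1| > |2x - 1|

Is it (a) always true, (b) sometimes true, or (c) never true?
Holds at x = 1: LHS = |-2·1 - 1| = |-3| = 3, RHS = |2·1 - 1| = |1| = 1; 3 > 1 — holds
Fails at x = 0: LHS = |-2·0 - 1| = |-1| = 1, RHS = |2·0 - 1| = |-1| = 1; 1 > 1 — FAILS
It is satisfied by some integers in the range but not all.

Answer: Sometimes true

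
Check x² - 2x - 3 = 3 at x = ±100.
x = 100: LHS = 100² - 2·100 - 3 = 9797; 9797 = 3 — FAILS
x = -100: LHS = (-100)² - 2·(-100) - 3 = 10197; 10197 = 3 — FAILS

Answer: No, fails for both x = 100 and x = -100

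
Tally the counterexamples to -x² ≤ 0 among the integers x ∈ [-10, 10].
Over all integers in [-10, 10], LHS − RHS is largest at x = 0, where it equals 0:
x = 0: LHS = -0² = 0; 0 ≤ 0 — holds
At the ends of the range:
x = -10: LHS = -(-10)² = -100; -100 ≤ 0 — holds
x = 10: LHS = -10² = -100; -100 ≤ 0 — holds
Hence LHS − RHS is never positive, i.e. LHS ≤ RHS throughout, so the relation holds for every integer in [-10, 10].

No counterexample appears in that range.

Answer: 0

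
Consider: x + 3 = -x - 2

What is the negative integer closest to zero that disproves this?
Testing negative integers from -1 downward:
x = -1: LHS = (-1) + 3 = 2, RHS = -(-1) - 2 = -1; 2 = -1 — FAILS  ← closest negative counterexample to 0

Answer: x = -1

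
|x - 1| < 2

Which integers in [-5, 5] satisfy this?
Holds for: {0, 1, 2}
Fails for: {-5, -4, -3, -2, -1, 3, 4, 5}

Answer: {0, 1, 2}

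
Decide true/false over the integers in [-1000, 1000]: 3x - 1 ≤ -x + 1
The claim fails at x = 1:
x = 1: LHS = 3·1 - 1 = 2, RHS = -1 + 1 = 0; 2 ≤ 0 — FAILS

Because a single integer refutes it, the statement is false.

Answer: False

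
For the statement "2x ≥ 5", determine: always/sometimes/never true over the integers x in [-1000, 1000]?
Holds at x = 3: LHS = 2·3 = 6; 6 ≥ 5 — holds
Fails at x = 0: LHS = 2·0 = 0; 0 ≥ 5 — FAILS
It is satisfied by some integers in the range but not all.

Answer: Sometimes true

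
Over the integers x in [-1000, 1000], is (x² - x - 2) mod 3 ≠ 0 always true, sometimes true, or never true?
Holds at x = 0: LHS = (0² - 0 - 2) mod 3 = (-2) mod 3 = 1; 1 ≠ 0 — holds
Fails at x = -1: LHS = ((-1)² - (-1) - 2) mod 3 = 0 mod 3 = 0; 0 ≠ 0 — FAILS
It is satisfied by some integers in the range but not all.

Answer: Sometimes true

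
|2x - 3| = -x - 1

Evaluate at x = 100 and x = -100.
x = 100: LHS = |2·100 - 3| = |197| = 197, RHS = -100 - 1 = -101; 197 = -101 — FAILS
x = -100: LHS = |2·(-100) - 3| = |-203| = 203, RHS = -(-100) - 1 = 99; 203 = 99 — FAILS

Answer: No, fails for both x = 100 and x = -100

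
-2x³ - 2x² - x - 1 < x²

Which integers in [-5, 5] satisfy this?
Holds for: {-1, 0, 1, 2, 3, 4, 5}
Fails for: {-5, -4, -3, -2}

Answer: {-1, 0, 1, 2, 3, 4, 5}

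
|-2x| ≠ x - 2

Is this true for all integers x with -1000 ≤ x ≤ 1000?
Over all integers in [-1000, 1000], LHS − RHS is always positive; it is smallest at x = 0, where it equals 2:
x = 0: LHS = |-2·0| = |0| = 0, RHS = 0 - 2 = -2; 0 ≠ -2 — holds
At the ends of the range:
x = -1000: LHS = |-2·(-1000)| = |2000| = 2000, RHS = (-1000) - 2 = -1002; 2000 ≠ -1002 — holds
x = 1000: LHS = |-2·1000| = |-2000| = 2000, RHS = 1000 - 2 = 998; 2000 ≠ 998 — holds
Hence LHS − RHS is never 0, i.e. the two sides are never equal, so the relation holds for every integer in [-1000, 1000].

No counterexample exists.

Answer: True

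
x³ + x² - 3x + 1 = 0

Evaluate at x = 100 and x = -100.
x = 100: LHS = 100³ + 100² - 3·100 + 1 = 1009701; 1009701 = 0 — FAILS
x = -100: LHS = (-100)³ + (-100)² - 3·(-100) + 1 = -989699; -989699 = 0 — FAILS

Answer: No, fails for both x = 100 and x = -100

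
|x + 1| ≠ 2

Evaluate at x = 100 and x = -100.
x = 100: LHS = |100 + 1| = |101| = 101; 101 ≠ 2 — holds
x = -100: LHS = |(-100) + 1| = |-99| = 99; 99 ≠ 2 — holds

Answer: Yes, holds for both x = 100 and x = -100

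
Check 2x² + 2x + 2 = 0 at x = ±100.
x = 100: LHS = 2·100² + 2·100 + 2 = 20202; 20202 = 0 — FAILS
x = -100: LHS = 2·(-100)² + 2·(-100) + 2 = 19802; 19802 = 0 — FAILS

Answer: No, fails for both x = 100 and x = -100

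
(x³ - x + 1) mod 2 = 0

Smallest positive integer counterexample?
Testing positive integers:
x = 1: LHS = (1³ - 1 + 1) mod 2 = 1 mod 2 = 1; 1 = 0 — FAILS  ← smallest positive counterexample

Answer: x = 1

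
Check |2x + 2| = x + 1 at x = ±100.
x = 100: LHS = |2·100 + 2| = |202| = 202, RHS = 100 + 1 = 101; 202 = 101 — FAILS
x = -100: LHS = |2·(-100) + 2| = |-198| = 198, RHS = (-100) + 1 = -99; 198 = -99 — FAILS

Answer: No, fails for both x = 100 and x = -100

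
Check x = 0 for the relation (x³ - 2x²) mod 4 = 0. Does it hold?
x = 0: LHS = (0³ - 2·0²) mod 4 = 0 mod 4 = 0; 0 = 0 — holds

The relation is satisfied at x = 0.

Answer: Yes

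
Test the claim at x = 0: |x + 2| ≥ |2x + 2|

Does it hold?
x = 0: LHS = |0 + 2| = |2| = 2, RHS = |2·0 + 2| = |2| = 2; 2 ≥ 2 — holds

The relation is satisfied at x = 0.

Answer: Yes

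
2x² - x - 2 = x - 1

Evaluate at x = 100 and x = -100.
x = 100: LHS = 2·100² - 100 - 2 = 19898, RHS = 100 - 1 = 99; 19898 = 99 — FAILS
x = -100: LHS = 2·(-100)² - (-100) - 2 = 20098, RHS = (-100) - 1 = -101; 20098 = -101 — FAILS

Answer: No, fails for both x = 100 and x = -100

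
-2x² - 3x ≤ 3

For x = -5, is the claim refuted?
Substitute x = -5 into the relation:
x = -5: LHS = -2·(-5)² - 3·(-5) = -35; -35 ≤ 3 — holds

The relation holds at x = -5, so it is not a counterexample.

Answer: No, x = -5 is not a counterexample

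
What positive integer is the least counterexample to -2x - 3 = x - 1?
Testing positive integers:
x = 1: LHS = -2·1 - 3 = -5, RHS = 1 - 1 = 0; -5 = 0 — FAILS  ← smallest positive counterexample

Answer: x = 1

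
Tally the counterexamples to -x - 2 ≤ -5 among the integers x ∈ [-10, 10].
Counterexamples in [-10, 10]: {-10, -9, -8, -7, -6, -5, -4, -3, -2, -1, 0, 1, 2}.

Counting them gives 13 values.

Answer: 13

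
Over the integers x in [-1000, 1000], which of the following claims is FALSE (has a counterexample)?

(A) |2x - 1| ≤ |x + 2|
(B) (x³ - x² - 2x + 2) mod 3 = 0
(A) x = -1: LHS = |2·(-1) - 1| = |-3| = 3, RHS = |(-1) + 2| = |1| = 1; 3 ≤ 1 — FAILS
(B) x = 0: LHS = (0³ - 0² - 2·0 + 2) mod 3 = 2 mod 3 = 2; 2 = 0 — FAILS

Answer: Both A and B are false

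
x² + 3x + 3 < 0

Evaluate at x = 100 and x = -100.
x = 100: LHS = 100² + 3·100 + 3 = 10303; 10303 < 0 — FAILS
x = -100: LHS = (-100)² + 3·(-100) + 3 = 9703; 9703 < 0 — FAILS

Answer: No, fails for both x = 100 and x = -100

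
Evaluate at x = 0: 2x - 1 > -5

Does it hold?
x = 0: LHS = 2·0 - 1 = -1; -1 > -5 — holds

The relation is satisfied at x = 0.

Answer: Yes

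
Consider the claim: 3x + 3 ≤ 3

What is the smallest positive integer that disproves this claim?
Testing positive integers:
x = 1: LHS = 3·1 + 3 = 6; 6 ≤ 3 — FAILS  ← smallest positive counterexample

Answer: x = 1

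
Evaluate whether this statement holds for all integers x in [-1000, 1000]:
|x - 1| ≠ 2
The claim fails at x = -1:
x = -1: LHS = |(-1) - 1| = |-2| = 2; 2 ≠ 2 — FAILS

Because a single integer refutes it, the statement is false.

Answer: False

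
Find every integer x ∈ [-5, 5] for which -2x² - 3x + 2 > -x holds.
Holds for: {-1, 0}
Fails for: {-5, -4, -3, -2, 1, 2, 3, 4, 5}

Answer: {-1, 0}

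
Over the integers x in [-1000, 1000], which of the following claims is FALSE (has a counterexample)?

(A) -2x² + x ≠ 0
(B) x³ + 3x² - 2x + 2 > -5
(A) x = 0: LHS = -2·0² + 0 = 0; 0 ≠ 0 — FAILS
(B) x = -4: LHS = (-4)³ + 3·(-4)² - 2·(-4) + 2 = -6; -6 > -5 — FAILS

Answer: Both A and B are false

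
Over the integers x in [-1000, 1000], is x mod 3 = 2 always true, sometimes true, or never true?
Holds at x = -1: LHS = (-1) mod 3 = 2; 2 = 2 — holds
Fails at x = 0: LHS = 0 mod 3 = 0; 0 = 2 — FAILS
It is satisfied by some integers in the range but not all.

Answer: Sometimes true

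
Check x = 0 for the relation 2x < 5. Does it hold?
x = 0: LHS = 2·0 = 0; 0 < 5 — holds

The relation is satisfied at x = 0.

Answer: Yes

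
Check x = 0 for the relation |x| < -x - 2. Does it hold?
x = 0: LHS = |0| = 0, RHS = -0 - 2 = -2; 0 < -2 — FAILS

The relation fails at x = 0, so x = 0 is a counterexample.

Answer: No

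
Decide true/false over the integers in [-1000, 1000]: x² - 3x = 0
The claim fails at x = 1:
x = 1: LHS = 1² - 3·1 = -2; -2 = 0 — FAILS

Because a single integer refutes it, the statement is false.

Answer: False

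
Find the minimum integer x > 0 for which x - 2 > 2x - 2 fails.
Testing positive integers:
x = 1: LHS = 1 - 2 = -1, RHS = 2·1 - 2 = 0; -1 > 0 — FAILS  ← smallest positive counterexample

Answer: x = 1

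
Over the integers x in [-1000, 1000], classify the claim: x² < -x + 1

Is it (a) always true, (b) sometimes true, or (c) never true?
Holds at x = 0: LHS = 0² = 0, RHS = -0 + 1 = 1; 0 < 1 — holds
Fails at x = 1: LHS = 1² = 1, RHS = -1 + 1 = 0; 1 < 0 — FAILS
It is satisfied by some integers in the range but not all.

Answer: Sometimes true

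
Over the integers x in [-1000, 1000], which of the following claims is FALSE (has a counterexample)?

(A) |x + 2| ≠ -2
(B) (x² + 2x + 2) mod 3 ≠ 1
(A) An absolute value is never negative, so the left side is ≥ 0 for every x, while the right side is -2. Tightest case in [-1000, 1000] is x = -2:
x = -2: LHS = |(-2) + 2| = |0| = 0; 0 ≠ -2 — holds
Hence LHS − RHS is never 0, i.e. the two sides are never equal, so the relation holds for every integer in [-1000, 1000].

(B) x = -1: LHS = ((-1)² + 2·(-1) + 2) mod 3 = 1 mod 3 = 1; 1 ≠ 1 — FAILS

Only (B) has a counterexample.

Answer: B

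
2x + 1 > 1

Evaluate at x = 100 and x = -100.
x = 100: LHS = 2·100 + 1 = 201; 201 > 1 — holds
x = -100: LHS = 2·(-100) + 1 = -199; -199 > 1 — FAILS

Answer: Partially: holds for x = 100, fails for x = -100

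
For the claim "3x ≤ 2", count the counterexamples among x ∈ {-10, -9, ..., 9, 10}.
Counterexamples in [-10, 10]: {1, 2, 3, 4, 5, 6, 7, 8, 9, 10}.

Counting them gives 10 values.

Answer: 10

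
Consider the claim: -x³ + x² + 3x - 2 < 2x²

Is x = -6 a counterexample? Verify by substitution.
Substitute x = -6 into the relation:
x = -6: LHS = -(-6)³ + (-6)² + 3·(-6) - 2 = 232, RHS = 2·(-6)² = 72; 232 < 72 — FAILS

Since the claim fails at x = -6, this value is a counterexample.

Answer: Yes, x = -6 is a counterexample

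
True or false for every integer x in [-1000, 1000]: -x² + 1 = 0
The claim fails at x = 0:
x = 0: LHS = -0² + 1 = 1; 1 = 0 — FAILS

Because a single integer refutes it, the statement is false.

Answer: False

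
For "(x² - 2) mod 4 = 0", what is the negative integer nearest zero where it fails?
Testing negative integers from -1 downward:
x = -1: LHS = ((-1)² - 2) mod 4 = (-1) mod 4 = 3; 3 = 0 — FAILS  ← closest negative counterexample to 0

Answer: x = -1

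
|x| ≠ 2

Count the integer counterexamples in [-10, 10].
Counterexamples in [-10, 10]: {-2, 2}.

Counting them gives 2 values.

Answer: 2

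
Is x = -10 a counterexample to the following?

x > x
Substitute x = -10 into the relation:
x = -10: -10 > -10 — FAILS

Since the claim fails at x = -10, this value is a counterexample.

Answer: Yes, x = -10 is a counterexample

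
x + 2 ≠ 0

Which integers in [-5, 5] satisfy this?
Holds for: {-5, -4, -3, -1, 0, 1, 2, 3, 4, 5}
Fails for: {-2}

Answer: {-5, -4, -3, -1, 0, 1, 2, 3, 4, 5}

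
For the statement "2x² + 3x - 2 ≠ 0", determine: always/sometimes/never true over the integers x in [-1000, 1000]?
Holds at x = 0: LHS = 2·0² + 3·0 - 2 = -2; -2 ≠ 0 — holds
Fails at x = -2: LHS = 2·(-2)² + 3·(-2) - 2 = 0; 0 ≠ 0 — FAILS
It is satisfied by some integers in the range but not all.

Answer: Sometimes true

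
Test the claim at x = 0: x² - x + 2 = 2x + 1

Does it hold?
x = 0: LHS = 0² - 0 + 2 = 2, RHS = 2·0 + 1 = 1; 2 = 1 — FAILS

The relation fails at x = 0, so x = 0 is a counterexample.

Answer: No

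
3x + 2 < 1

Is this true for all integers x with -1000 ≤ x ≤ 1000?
The claim fails at x = 0:
x = 0: LHS = 3·0 + 2 = 2; 2 < 1 — FAILS

Because a single integer refutes it, the statement is false.

Answer: False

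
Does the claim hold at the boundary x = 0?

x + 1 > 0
x = 0: LHS = 0 + 1 = 1; 1 > 0 — holds

The relation is satisfied at x = 0.

Answer: Yes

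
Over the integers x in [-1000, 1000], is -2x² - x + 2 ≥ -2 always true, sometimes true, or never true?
Holds at x = 0: LHS = -2·0² - 0 + 2 = 2; 2 ≥ -2 — holds
Fails at x = 2: LHS = -2·2² - 2 + 2 = -8; -8 ≥ -2 — FAILS
It is satisfied by some integers in the range but not all.

Answer: Sometimes true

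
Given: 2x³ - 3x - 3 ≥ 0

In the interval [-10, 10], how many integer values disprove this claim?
Counterexamples in [-10, 10]: {-10, -9, -8, -7, -6, -5, -4, -3, -2, -1, 0, 1}.

Counting them gives 12 values.

Answer: 12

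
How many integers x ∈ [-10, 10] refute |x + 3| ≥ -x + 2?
Counterexamples in [-10, 10]: {-10, -9, -8, -7, -6, -5, -4, -3, -2, -1}.

Counting them gives 10 values.

Answer: 10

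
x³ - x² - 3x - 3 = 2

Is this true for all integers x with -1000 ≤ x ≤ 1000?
The claim fails at x = 0:
x = 0: LHS = 0³ - 0² - 3·0 - 3 = -3; -3 = 2 — FAILS

Because a single integer refutes it, the statement is false.

Answer: False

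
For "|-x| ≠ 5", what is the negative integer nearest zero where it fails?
Testing negative integers from -1 downward:
x = -1: LHS = |-(-1)| = |1| = 1; 1 ≠ 5 — holds
x = -2: LHS = |-(-2)| = |2| = 2; 2 ≠ 5 — holds
x = -3: LHS = |-(-3)| = |3| = 3; 3 ≠ 5 — holds
x = -4: LHS = |-(-4)| = |4| = 4; 4 ≠ 5 — holds
x = -5: LHS = |-(-5)| = |5| = 5; 5 ≠ 5 — FAILS  ← closest negative counterexample to 0

Answer: x = -5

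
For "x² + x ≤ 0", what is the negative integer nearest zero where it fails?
Testing negative integers from -1 downward:
x = -1: LHS = (-1)² + (-1) = 0; 0 ≤ 0 — holds
x = -2: LHS = (-2)² + (-2) = 2; 2 ≤ 0 — FAILS  ← closest negative counterexample to 0

Answer: x = -2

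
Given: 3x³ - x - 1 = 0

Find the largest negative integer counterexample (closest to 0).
Testing negative integers from -1 downward:
x = -1: LHS = 3·(-1)³ - (-1) - 1 = -3; -3 = 0 — FAILS  ← closest negative counterexample to 0

Answer: x = -1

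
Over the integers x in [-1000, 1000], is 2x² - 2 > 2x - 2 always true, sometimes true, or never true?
Holds at x = -1: LHS = 2·(-1)² - 2 = 0, RHS = 2·(-1) - 2 = -4; 0 > -4 — holds
Fails at x = 0: LHS = 2·0² - 2 = -2, RHS = 2·0 - 2 = -2; -2 > -2 — FAILS
It is satisfied by some integers in the range but not all.

Answer: Sometimes true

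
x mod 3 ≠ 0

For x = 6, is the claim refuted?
Substitute x = 6 into the relation:
x = 6: LHS = 6 mod 3 = 0; 0 ≠ 0 — FAILS

Since the claim fails at x = 6, this value is a counterexample.

Answer: Yes, x = 6 is a counterexample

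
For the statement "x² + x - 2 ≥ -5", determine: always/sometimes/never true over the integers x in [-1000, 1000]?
Over all integers in [-1000, 1000], LHS − RHS is smallest at x = 0, where it equals 3:
x = 0: LHS = 0² + 0 - 2 = -2; -2 ≥ -5 — holds
At the ends of the range:
x = -1000: LHS = (-1000)² + (-1000) - 2 = 998998; 998998 ≥ -5 — holds
x = 1000: LHS = 1000² + 1000 - 2 = 1000998; 1000998 ≥ -5 — holds
Hence LHS − RHS is never negative, i.e. LHS ≥ RHS throughout, so the relation holds for every integer in [-1000, 1000].

No counterexample exists.

Answer: Always true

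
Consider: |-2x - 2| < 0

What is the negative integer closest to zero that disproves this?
Testing negative integers from -1 downward:
x = -1: LHS = |-2·(-1) - 2| = |0| = 0; 0 < 0 — FAILS  ← closest negative counterexample to 0

Answer: x = -1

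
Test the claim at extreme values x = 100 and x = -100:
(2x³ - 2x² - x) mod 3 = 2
x = 100: LHS = (2·100³ - 2·100² - 100) mod 3 = 1979900 mod 3 = 2; 2 = 2 — holds
x = -100: LHS = (2·(-100)³ - 2·(-100)² - (-100)) mod 3 = (-2019900) mod 3 = 0; 0 = 2 — FAILS

Answer: Partially: holds for x = 100, fails for x = -100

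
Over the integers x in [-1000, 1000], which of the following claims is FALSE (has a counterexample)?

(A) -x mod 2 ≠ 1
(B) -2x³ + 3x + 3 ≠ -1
(A) x = 1: LHS = (-1) mod 2 = 1; 1 ≠ 1 — FAILS

(B) Track d = LHS − RHS over the integers in [-1000, 1000]. Equality would need d = 0, but d changes sign only between consecutive integers, jumping over 0:
x = 1: LHS = -2·1³ + 3·1 + 3 = 4; 4 ≠ -1 — holds  (d = 5)
x = 2: LHS = -2·2³ + 3·2 + 3 = -7; -7 ≠ -1 — holds  (d = -6)
Away from these crossings d keeps a constant sign, and checking every integer in [-1000, 1000] confirms d ≠ 0 throughout. Hence the two sides are never equal, so the relation holds for every integer in [-1000, 1000].

Only (A) has a counterexample.

Answer: A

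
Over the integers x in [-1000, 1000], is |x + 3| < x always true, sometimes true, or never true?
Over all integers in [-1000, 1000], LHS − RHS is smallest at x = 0, where it equals 3:
x = 0: LHS = |0 + 3| = |3| = 3; 3 < 0 — FAILS
At the ends of the range:
x = -1000: LHS = |(-1000) + 3| = |-997| = 997; 997 < -1000 — FAILS
x = 1000: LHS = |1000 + 3| = |1003| = 1003; 1003 < 1000 — FAILS
Hence LHS − RHS is never negative, i.e. LHS ≥ RHS throughout, so the claimed relation (<) fails for every integer in [-1000, 1000].

No integer in the range satisfies it.

Answer: Never true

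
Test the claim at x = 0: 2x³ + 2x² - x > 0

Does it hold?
x = 0: LHS = 2·0³ + 2·0² - 0 = 0; 0 > 0 — FAILS

The relation fails at x = 0, so x = 0 is a counterexample.

Answer: No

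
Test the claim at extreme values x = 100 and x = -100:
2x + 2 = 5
x = 100: LHS = 2·100 + 2 = 202; 202 = 5 — FAILS
x = -100: LHS = 2·(-100) + 2 = -198; -198 = 5 — FAILS

Answer: No, fails for both x = 100 and x = -100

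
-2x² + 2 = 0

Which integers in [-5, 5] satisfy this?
Holds for: {-1, 1}
Fails for: {-5, -4, -3, -2, 0, 2, 3, 4, 5}

Answer: {-1, 1}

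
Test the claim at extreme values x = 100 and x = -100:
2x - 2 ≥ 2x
x = 100: LHS = 2·100 - 2 = 198, RHS = 2·100 = 200; 198 ≥ 200 — FAILS
x = -100: LHS = 2·(-100) - 2 = -202, RHS = 2·(-100) = -200; -202 ≥ -200 — FAILS

Answer: No, fails for both x = 100 and x = -100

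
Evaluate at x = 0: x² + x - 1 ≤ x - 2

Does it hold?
x = 0: LHS = 0² + 0 - 1 = -1, RHS = 0 - 2 = -2; -1 ≤ -2 — FAILS

The relation fails at x = 0, so x = 0 is a counterexample.

Answer: No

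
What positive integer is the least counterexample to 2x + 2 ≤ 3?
Testing positive integers:
x = 1: LHS = 2·1 + 2 = 4; 4 ≤ 3 — FAILS  ← smallest positive counterexample

Answer: x = 1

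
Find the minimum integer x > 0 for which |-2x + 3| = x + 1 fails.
Testing positive integers:
x = 1: LHS = |-2·1 + 3| = |1| = 1, RHS = 1 + 1 = 2; 1 = 2 — FAILS  ← smallest positive counterexample

Answer: x = 1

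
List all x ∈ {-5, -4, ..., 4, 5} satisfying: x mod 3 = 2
Holds for: {-4, -1, 2, 5}
Fails for: {-5, -3, -2, 0, 1, 3, 4}

Answer: {-4, -1, 2, 5}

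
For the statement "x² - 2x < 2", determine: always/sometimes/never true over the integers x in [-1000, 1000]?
Holds at x = 0: LHS = 0² - 2·0 = 0; 0 < 2 — holds
Fails at x = -1: LHS = (-1)² - 2·(-1) = 3; 3 < 2 — FAILS
It is satisfied by some integers in the range but not all.

Answer: Sometimes true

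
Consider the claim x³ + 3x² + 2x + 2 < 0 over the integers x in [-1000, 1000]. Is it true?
The claim fails at x = 0:
x = 0: LHS = 0³ + 3·0² + 2·0 + 2 = 2; 2 < 0 — FAILS

Because a single integer refutes it, the statement is false.

Answer: False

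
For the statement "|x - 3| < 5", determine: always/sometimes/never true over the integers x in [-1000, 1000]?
Holds at x = 0: LHS = |0 - 3| = |-3| = 3; 3 < 5 — holds
Fails at x = -2: LHS = |(-2) - 3| = |-5| = 5; 5 < 5 — FAILS
It is satisfied by some integers in the range but not all.

Answer: Sometimes true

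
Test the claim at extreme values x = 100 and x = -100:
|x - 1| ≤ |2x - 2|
x = 100: LHS = |100 - 1| = |99| = 99, RHS = |2·100 - 2| = |198| = 198; 99 ≤ 198 — holds
x = -100: LHS = |(-100) - 1| = |-101| = 101, RHS = |2·(-100) - 2| = |-202| = 202; 101 ≤ 202 — holds

Answer: Yes, holds for both x = 100 and x = -100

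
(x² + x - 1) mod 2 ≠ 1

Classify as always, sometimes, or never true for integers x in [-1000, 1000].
For a polynomial with integer coefficients, its value mod 2 depends only on x mod 2, so it suffices to check one representative of each residue class, x = 0, 1:
x = 0: LHS = (0² + 0 - 1) mod 2 = (-1) mod 2 = 1; 1 ≠ 1 — FAILS
x = 1: LHS = (1² + 1 - 1) mod 2 = 1 mod 2 = 1; 1 ≠ 1 — FAILS
The relation fails in every residue class, so the claimed relation (≠) fails for every integer in [-1000, 1000].

No integer in the range satisfies it.

Answer: Never true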